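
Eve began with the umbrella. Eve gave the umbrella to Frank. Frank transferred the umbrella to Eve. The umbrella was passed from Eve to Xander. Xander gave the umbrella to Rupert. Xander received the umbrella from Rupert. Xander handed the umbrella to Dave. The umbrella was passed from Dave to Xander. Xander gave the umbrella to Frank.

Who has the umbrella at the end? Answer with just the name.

Tracking the umbrella through each event:
Start: Eve has the umbrella.
After event 1: Frank has the umbrella.
After event 2: Eve has the umbrella.
After event 3: Xander has the umbrella.
After event 4: Rupert has the umbrella.
After event 5: Xander has the umbrella.
After event 6: Dave has the umbrella.
After event 7: Xander has the umbrella.
After event 8: Frank has the umbrella.

Answer: Frank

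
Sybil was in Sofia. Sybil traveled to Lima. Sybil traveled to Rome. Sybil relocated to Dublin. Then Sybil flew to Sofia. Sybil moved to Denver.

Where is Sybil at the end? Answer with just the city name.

Answer: Denver

Derivation:
Tracking Sybil's location:
Start: Sybil is in Sofia.
After move 1: Sofia -> Lima. Sybil is in Lima.
After move 2: Lima -> Rome. Sybil is in Rome.
After move 3: Rome -> Dublin. Sybil is in Dublin.
After move 4: Dublin -> Sofia. Sybil is in Sofia.
After move 5: Sofia -> Denver. Sybil is in Denver.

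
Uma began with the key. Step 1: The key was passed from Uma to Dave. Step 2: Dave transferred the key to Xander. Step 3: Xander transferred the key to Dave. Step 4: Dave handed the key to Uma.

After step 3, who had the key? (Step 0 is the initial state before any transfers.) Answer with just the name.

Tracking the key holder through step 3:
After step 0 (start): Uma
After step 1: Dave
After step 2: Xander
After step 3: Dave

At step 3, the holder is Dave.

Answer: Dave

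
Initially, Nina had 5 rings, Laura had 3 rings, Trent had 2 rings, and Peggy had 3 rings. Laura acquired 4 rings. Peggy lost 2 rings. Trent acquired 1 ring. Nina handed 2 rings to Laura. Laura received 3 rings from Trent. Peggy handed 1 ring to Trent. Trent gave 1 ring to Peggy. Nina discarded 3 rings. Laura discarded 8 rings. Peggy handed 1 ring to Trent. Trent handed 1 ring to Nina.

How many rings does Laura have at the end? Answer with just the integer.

Answer: 4

Derivation:
Tracking counts step by step:
Start: Nina=5, Laura=3, Trent=2, Peggy=3
Event 1 (Laura +4): Laura: 3 -> 7. State: Nina=5, Laura=7, Trent=2, Peggy=3
Event 2 (Peggy -2): Peggy: 3 -> 1. State: Nina=5, Laura=7, Trent=2, Peggy=1
Event 3 (Trent +1): Trent: 2 -> 3. State: Nina=5, Laura=7, Trent=3, Peggy=1
Event 4 (Nina -> Laura, 2): Nina: 5 -> 3, Laura: 7 -> 9. State: Nina=3, Laura=9, Trent=3, Peggy=1
Event 5 (Trent -> Laura, 3): Trent: 3 -> 0, Laura: 9 -> 12. State: Nina=3, Laura=12, Trent=0, Peggy=1
Event 6 (Peggy -> Trent, 1): Peggy: 1 -> 0, Trent: 0 -> 1. State: Nina=3, Laura=12, Trent=1, Peggy=0
Event 7 (Trent -> Peggy, 1): Trent: 1 -> 0, Peggy: 0 -> 1. State: Nina=3, Laura=12, Trent=0, Peggy=1
Event 8 (Nina -3): Nina: 3 -> 0. State: Nina=0, Laura=12, Trent=0, Peggy=1
Event 9 (Laura -8): Laura: 12 -> 4. State: Nina=0, Laura=4, Trent=0, Peggy=1
Event 10 (Peggy -> Trent, 1): Peggy: 1 -> 0, Trent: 0 -> 1. State: Nina=0, Laura=4, Trent=1, Peggy=0
Event 11 (Trent -> Nina, 1): Trent: 1 -> 0, Nina: 0 -> 1. State: Nina=1, Laura=4, Trent=0, Peggy=0

Laura's final count: 4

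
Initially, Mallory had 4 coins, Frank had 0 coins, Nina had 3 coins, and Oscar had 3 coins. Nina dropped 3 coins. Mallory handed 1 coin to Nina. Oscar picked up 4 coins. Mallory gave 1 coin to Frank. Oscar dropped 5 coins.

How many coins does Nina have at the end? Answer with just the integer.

Answer: 1

Derivation:
Tracking counts step by step:
Start: Mallory=4, Frank=0, Nina=3, Oscar=3
Event 1 (Nina -3): Nina: 3 -> 0. State: Mallory=4, Frank=0, Nina=0, Oscar=3
Event 2 (Mallory -> Nina, 1): Mallory: 4 -> 3, Nina: 0 -> 1. State: Mallory=3, Frank=0, Nina=1, Oscar=3
Event 3 (Oscar +4): Oscar: 3 -> 7. State: Mallory=3, Frank=0, Nina=1, Oscar=7
Event 4 (Mallory -> Frank, 1): Mallory: 3 -> 2, Frank: 0 -> 1. State: Mallory=2, Frank=1, Nina=1, Oscar=7
Event 5 (Oscar -5): Oscar: 7 -> 2. State: Mallory=2, Frank=1, Nina=1, Oscar=2

Nina's final count: 1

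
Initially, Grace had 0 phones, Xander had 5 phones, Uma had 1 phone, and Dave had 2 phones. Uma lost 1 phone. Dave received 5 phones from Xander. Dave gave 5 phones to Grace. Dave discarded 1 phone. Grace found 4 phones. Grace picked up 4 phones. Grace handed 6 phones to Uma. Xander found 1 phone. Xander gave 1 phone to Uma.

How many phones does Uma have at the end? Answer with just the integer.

Tracking counts step by step:
Start: Grace=0, Xander=5, Uma=1, Dave=2
Event 1 (Uma -1): Uma: 1 -> 0. State: Grace=0, Xander=5, Uma=0, Dave=2
Event 2 (Xander -> Dave, 5): Xander: 5 -> 0, Dave: 2 -> 7. State: Grace=0, Xander=0, Uma=0, Dave=7
Event 3 (Dave -> Grace, 5): Dave: 7 -> 2, Grace: 0 -> 5. State: Grace=5, Xander=0, Uma=0, Dave=2
Event 4 (Dave -1): Dave: 2 -> 1. State: Grace=5, Xander=0, Uma=0, Dave=1
Event 5 (Grace +4): Grace: 5 -> 9. State: Grace=9, Xander=0, Uma=0, Dave=1
Event 6 (Grace +4): Grace: 9 -> 13. State: Grace=13, Xander=0, Uma=0, Dave=1
Event 7 (Grace -> Uma, 6): Grace: 13 -> 7, Uma: 0 -> 6. State: Grace=7, Xander=0, Uma=6, Dave=1
Event 8 (Xander +1): Xander: 0 -> 1. State: Grace=7, Xander=1, Uma=6, Dave=1
Event 9 (Xander -> Uma, 1): Xander: 1 -> 0, Uma: 6 -> 7. State: Grace=7, Xander=0, Uma=7, Dave=1

Uma's final count: 7

Answer: 7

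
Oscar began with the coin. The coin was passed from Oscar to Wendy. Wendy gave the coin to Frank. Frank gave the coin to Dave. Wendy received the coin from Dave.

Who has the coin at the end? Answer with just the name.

Answer: Wendy

Derivation:
Tracking the coin through each event:
Start: Oscar has the coin.
After event 1: Wendy has the coin.
After event 2: Frank has the coin.
After event 3: Dave has the coin.
After event 4: Wendy has the coin.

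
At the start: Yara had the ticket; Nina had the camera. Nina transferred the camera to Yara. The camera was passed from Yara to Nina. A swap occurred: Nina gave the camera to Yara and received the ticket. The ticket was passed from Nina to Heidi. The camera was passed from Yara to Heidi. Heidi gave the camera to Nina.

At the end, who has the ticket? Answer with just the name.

Answer: Heidi

Derivation:
Tracking all object holders:
Start: ticket:Yara, camera:Nina
Event 1 (give camera: Nina -> Yara). State: ticket:Yara, camera:Yara
Event 2 (give camera: Yara -> Nina). State: ticket:Yara, camera:Nina
Event 3 (swap camera<->ticket: now camera:Yara, ticket:Nina). State: ticket:Nina, camera:Yara
Event 4 (give ticket: Nina -> Heidi). State: ticket:Heidi, camera:Yara
Event 5 (give camera: Yara -> Heidi). State: ticket:Heidi, camera:Heidi
Event 6 (give camera: Heidi -> Nina). State: ticket:Heidi, camera:Nina

Final state: ticket:Heidi, camera:Nina
The ticket is held by Heidi.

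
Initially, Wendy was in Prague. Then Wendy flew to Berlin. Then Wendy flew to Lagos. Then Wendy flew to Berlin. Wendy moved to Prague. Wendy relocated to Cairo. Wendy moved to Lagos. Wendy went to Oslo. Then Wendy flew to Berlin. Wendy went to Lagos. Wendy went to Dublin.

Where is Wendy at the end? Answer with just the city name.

Answer: Dublin

Derivation:
Tracking Wendy's location:
Start: Wendy is in Prague.
After move 1: Prague -> Berlin. Wendy is in Berlin.
After move 2: Berlin -> Lagos. Wendy is in Lagos.
After move 3: Lagos -> Berlin. Wendy is in Berlin.
After move 4: Berlin -> Prague. Wendy is in Prague.
After move 5: Prague -> Cairo. Wendy is in Cairo.
After move 6: Cairo -> Lagos. Wendy is in Lagos.
After move 7: Lagos -> Oslo. Wendy is in Oslo.
After move 8: Oslo -> Berlin. Wendy is in Berlin.
After move 9: Berlin -> Lagos. Wendy is in Lagos.
After move 10: Lagos -> Dublin. Wendy is in Dublin.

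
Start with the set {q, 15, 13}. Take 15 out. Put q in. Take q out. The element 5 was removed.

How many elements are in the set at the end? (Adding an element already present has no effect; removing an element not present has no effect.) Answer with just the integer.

Answer: 1

Derivation:
Tracking the set through each operation:
Start: {13, 15, q}
Event 1 (remove 15): removed. Set: {13, q}
Event 2 (add q): already present, no change. Set: {13, q}
Event 3 (remove q): removed. Set: {13}
Event 4 (remove 5): not present, no change. Set: {13}

Final set: {13} (size 1)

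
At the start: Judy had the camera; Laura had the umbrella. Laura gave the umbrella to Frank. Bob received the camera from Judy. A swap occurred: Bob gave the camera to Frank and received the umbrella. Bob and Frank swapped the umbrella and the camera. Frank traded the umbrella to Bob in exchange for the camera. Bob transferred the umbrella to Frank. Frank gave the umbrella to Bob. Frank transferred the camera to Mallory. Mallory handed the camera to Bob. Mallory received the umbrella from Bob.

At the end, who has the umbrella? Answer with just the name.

Answer: Mallory

Derivation:
Tracking all object holders:
Start: camera:Judy, umbrella:Laura
Event 1 (give umbrella: Laura -> Frank). State: camera:Judy, umbrella:Frank
Event 2 (give camera: Judy -> Bob). State: camera:Bob, umbrella:Frank
Event 3 (swap camera<->umbrella: now camera:Frank, umbrella:Bob). State: camera:Frank, umbrella:Bob
Event 4 (swap umbrella<->camera: now umbrella:Frank, camera:Bob). State: camera:Bob, umbrella:Frank
Event 5 (swap umbrella<->camera: now umbrella:Bob, camera:Frank). State: camera:Frank, umbrella:Bob
Event 6 (give umbrella: Bob -> Frank). State: camera:Frank, umbrella:Frank
Event 7 (give umbrella: Frank -> Bob). State: camera:Frank, umbrella:Bob
Event 8 (give camera: Frank -> Mallory). State: camera:Mallory, umbrella:Bob
Event 9 (give camera: Mallory -> Bob). State: camera:Bob, umbrella:Bob
Event 10 (give umbrella: Bob -> Mallory). State: camera:Bob, umbrella:Mallory

Final state: camera:Bob, umbrella:Mallory
The umbrella is held by Mallory.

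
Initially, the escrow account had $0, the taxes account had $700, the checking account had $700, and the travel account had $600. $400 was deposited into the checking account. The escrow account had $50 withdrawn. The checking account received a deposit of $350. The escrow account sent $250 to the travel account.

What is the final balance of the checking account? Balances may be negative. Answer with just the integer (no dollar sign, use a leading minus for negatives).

Tracking account balances step by step:
Start: escrow=0, taxes=700, checking=700, travel=600
Event 1 (deposit 400 to checking): checking: 700 + 400 = 1100. Balances: escrow=0, taxes=700, checking=1100, travel=600
Event 2 (withdraw 50 from escrow): escrow: 0 - 50 = -50. Balances: escrow=-50, taxes=700, checking=1100, travel=600
Event 3 (deposit 350 to checking): checking: 1100 + 350 = 1450. Balances: escrow=-50, taxes=700, checking=1450, travel=600
Event 4 (transfer 250 escrow -> travel): escrow: -50 - 250 = -300, travel: 600 + 250 = 850. Balances: escrow=-300, taxes=700, checking=1450, travel=850

Final balance of checking: 1450

Answer: 1450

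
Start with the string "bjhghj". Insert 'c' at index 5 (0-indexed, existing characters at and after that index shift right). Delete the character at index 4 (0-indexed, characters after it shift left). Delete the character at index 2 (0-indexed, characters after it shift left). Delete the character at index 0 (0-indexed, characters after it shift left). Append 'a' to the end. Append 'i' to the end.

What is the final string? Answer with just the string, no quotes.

Applying each edit step by step:
Start: "bjhghj"
Op 1 (insert 'c' at idx 5): "bjhghj" -> "bjhghcj"
Op 2 (delete idx 4 = 'h'): "bjhghcj" -> "bjhgcj"
Op 3 (delete idx 2 = 'h'): "bjhgcj" -> "bjgcj"
Op 4 (delete idx 0 = 'b'): "bjgcj" -> "jgcj"
Op 5 (append 'a'): "jgcj" -> "jgcja"
Op 6 (append 'i'): "jgcja" -> "jgcjai"

Answer: jgcjai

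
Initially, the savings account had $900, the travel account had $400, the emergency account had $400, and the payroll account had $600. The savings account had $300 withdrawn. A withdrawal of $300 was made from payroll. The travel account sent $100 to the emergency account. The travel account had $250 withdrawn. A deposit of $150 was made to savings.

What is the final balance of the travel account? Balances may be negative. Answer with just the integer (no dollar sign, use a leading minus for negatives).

Tracking account balances step by step:
Start: savings=900, travel=400, emergency=400, payroll=600
Event 1 (withdraw 300 from savings): savings: 900 - 300 = 600. Balances: savings=600, travel=400, emergency=400, payroll=600
Event 2 (withdraw 300 from payroll): payroll: 600 - 300 = 300. Balances: savings=600, travel=400, emergency=400, payroll=300
Event 3 (transfer 100 travel -> emergency): travel: 400 - 100 = 300, emergency: 400 + 100 = 500. Balances: savings=600, travel=300, emergency=500, payroll=300
Event 4 (withdraw 250 from travel): travel: 300 - 250 = 50. Balances: savings=600, travel=50, emergency=500, payroll=300
Event 5 (deposit 150 to savings): savings: 600 + 150 = 750. Balances: savings=750, travel=50, emergency=500, payroll=300

Final balance of travel: 50

Answer: 50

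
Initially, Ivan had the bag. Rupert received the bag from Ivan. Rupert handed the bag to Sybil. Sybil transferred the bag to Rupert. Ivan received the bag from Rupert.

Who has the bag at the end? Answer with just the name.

Answer: Ivan

Derivation:
Tracking the bag through each event:
Start: Ivan has the bag.
After event 1: Rupert has the bag.
After event 2: Sybil has the bag.
After event 3: Rupert has the bag.
After event 4: Ivan has the bag.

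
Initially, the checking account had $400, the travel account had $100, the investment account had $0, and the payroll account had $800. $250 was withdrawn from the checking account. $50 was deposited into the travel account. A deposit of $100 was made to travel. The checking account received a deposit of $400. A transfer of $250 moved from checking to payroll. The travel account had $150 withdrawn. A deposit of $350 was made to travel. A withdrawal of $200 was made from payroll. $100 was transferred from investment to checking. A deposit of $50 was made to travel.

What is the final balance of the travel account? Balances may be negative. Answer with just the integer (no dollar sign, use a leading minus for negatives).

Tracking account balances step by step:
Start: checking=400, travel=100, investment=0, payroll=800
Event 1 (withdraw 250 from checking): checking: 400 - 250 = 150. Balances: checking=150, travel=100, investment=0, payroll=800
Event 2 (deposit 50 to travel): travel: 100 + 50 = 150. Balances: checking=150, travel=150, investment=0, payroll=800
Event 3 (deposit 100 to travel): travel: 150 + 100 = 250. Balances: checking=150, travel=250, investment=0, payroll=800
Event 4 (deposit 400 to checking): checking: 150 + 400 = 550. Balances: checking=550, travel=250, investment=0, payroll=800
Event 5 (transfer 250 checking -> payroll): checking: 550 - 250 = 300, payroll: 800 + 250 = 1050. Balances: checking=300, travel=250, investment=0, payroll=1050
Event 6 (withdraw 150 from travel): travel: 250 - 150 = 100. Balances: checking=300, travel=100, investment=0, payroll=1050
Event 7 (deposit 350 to travel): travel: 100 + 350 = 450. Balances: checking=300, travel=450, investment=0, payroll=1050
Event 8 (withdraw 200 from payroll): payroll: 1050 - 200 = 850. Balances: checking=300, travel=450, investment=0, payroll=850
Event 9 (transfer 100 investment -> checking): investment: 0 - 100 = -100, checking: 300 + 100 = 400. Balances: checking=400, travel=450, investment=-100, payroll=850
Event 10 (deposit 50 to travel): travel: 450 + 50 = 500. Balances: checking=400, travel=500, investment=-100, payroll=850

Final balance of travel: 500

Answer: 500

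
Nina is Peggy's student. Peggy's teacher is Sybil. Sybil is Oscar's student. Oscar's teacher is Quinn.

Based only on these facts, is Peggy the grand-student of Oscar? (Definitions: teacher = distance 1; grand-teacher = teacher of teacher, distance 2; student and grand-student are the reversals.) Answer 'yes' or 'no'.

Answer: yes

Derivation:
Reconstructing the teacher chain from the given facts:
  Quinn -> Oscar -> Sybil -> Peggy -> Nina
(each arrow means 'teacher of the next')
Positions in the chain (0 = top):
  position of Quinn: 0
  position of Oscar: 1
  position of Sybil: 2
  position of Peggy: 3
  position of Nina: 4

Peggy is at position 3, Oscar is at position 1; signed distance (j - i) = -2.
'grand-student' requires j - i = -2. Actual distance is -2, so the relation HOLDS.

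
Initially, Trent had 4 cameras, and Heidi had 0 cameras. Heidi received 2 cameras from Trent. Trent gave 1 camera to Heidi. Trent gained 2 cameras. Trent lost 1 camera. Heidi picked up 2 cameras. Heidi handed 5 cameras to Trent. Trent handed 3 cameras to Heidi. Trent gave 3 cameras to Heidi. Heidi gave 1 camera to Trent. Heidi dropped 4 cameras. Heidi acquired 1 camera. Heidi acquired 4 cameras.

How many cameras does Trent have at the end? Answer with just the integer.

Tracking counts step by step:
Start: Trent=4, Heidi=0
Event 1 (Trent -> Heidi, 2): Trent: 4 -> 2, Heidi: 0 -> 2. State: Trent=2, Heidi=2
Event 2 (Trent -> Heidi, 1): Trent: 2 -> 1, Heidi: 2 -> 3. State: Trent=1, Heidi=3
Event 3 (Trent +2): Trent: 1 -> 3. State: Trent=3, Heidi=3
Event 4 (Trent -1): Trent: 3 -> 2. State: Trent=2, Heidi=3
Event 5 (Heidi +2): Heidi: 3 -> 5. State: Trent=2, Heidi=5
Event 6 (Heidi -> Trent, 5): Heidi: 5 -> 0, Trent: 2 -> 7. State: Trent=7, Heidi=0
Event 7 (Trent -> Heidi, 3): Trent: 7 -> 4, Heidi: 0 -> 3. State: Trent=4, Heidi=3
Event 8 (Trent -> Heidi, 3): Trent: 4 -> 1, Heidi: 3 -> 6. State: Trent=1, Heidi=6
Event 9 (Heidi -> Trent, 1): Heidi: 6 -> 5, Trent: 1 -> 2. State: Trent=2, Heidi=5
Event 10 (Heidi -4): Heidi: 5 -> 1. State: Trent=2, Heidi=1
Event 11 (Heidi +1): Heidi: 1 -> 2. State: Trent=2, Heidi=2
Event 12 (Heidi +4): Heidi: 2 -> 6. State: Trent=2, Heidi=6

Trent's final count: 2

Answer: 2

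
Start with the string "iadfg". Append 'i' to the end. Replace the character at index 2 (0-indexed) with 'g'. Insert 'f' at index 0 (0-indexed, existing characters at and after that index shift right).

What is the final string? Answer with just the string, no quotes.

Answer: fiagfgi

Derivation:
Applying each edit step by step:
Start: "iadfg"
Op 1 (append 'i'): "iadfg" -> "iadfgi"
Op 2 (replace idx 2: 'd' -> 'g'): "iadfgi" -> "iagfgi"
Op 3 (insert 'f' at idx 0): "iagfgi" -> "fiagfgi"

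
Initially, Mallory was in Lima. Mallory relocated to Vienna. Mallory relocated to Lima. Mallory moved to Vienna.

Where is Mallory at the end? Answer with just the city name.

Tracking Mallory's location:
Start: Mallory is in Lima.
After move 1: Lima -> Vienna. Mallory is in Vienna.
After move 2: Vienna -> Lima. Mallory is in Lima.
After move 3: Lima -> Vienna. Mallory is in Vienna.

Answer: Vienna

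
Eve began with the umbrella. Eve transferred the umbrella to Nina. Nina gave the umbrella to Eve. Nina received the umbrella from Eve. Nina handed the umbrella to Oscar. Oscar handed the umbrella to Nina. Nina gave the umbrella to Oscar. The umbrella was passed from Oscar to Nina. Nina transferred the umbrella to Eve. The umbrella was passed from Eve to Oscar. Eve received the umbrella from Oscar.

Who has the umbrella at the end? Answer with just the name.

Answer: Eve

Derivation:
Tracking the umbrella through each event:
Start: Eve has the umbrella.
After event 1: Nina has the umbrella.
After event 2: Eve has the umbrella.
After event 3: Nina has the umbrella.
After event 4: Oscar has the umbrella.
After event 5: Nina has the umbrella.
After event 6: Oscar has the umbrella.
After event 7: Nina has the umbrella.
After event 8: Eve has the umbrella.
After event 9: Oscar has the umbrella.
After event 10: Eve has the umbrella.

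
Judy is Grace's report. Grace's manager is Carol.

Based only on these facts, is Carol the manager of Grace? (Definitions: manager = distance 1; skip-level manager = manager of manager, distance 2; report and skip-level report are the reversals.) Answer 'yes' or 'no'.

Answer: yes

Derivation:
Reconstructing the manager chain from the given facts:
  Carol -> Grace -> Judy
(each arrow means 'manager of the next')
Positions in the chain (0 = top):
  position of Carol: 0
  position of Grace: 1
  position of Judy: 2

Carol is at position 0, Grace is at position 1; signed distance (j - i) = 1.
'manager' requires j - i = 1. Actual distance is 1, so the relation HOLDS.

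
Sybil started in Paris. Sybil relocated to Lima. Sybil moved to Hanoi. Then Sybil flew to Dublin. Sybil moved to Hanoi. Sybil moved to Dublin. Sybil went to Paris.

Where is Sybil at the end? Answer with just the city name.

Tracking Sybil's location:
Start: Sybil is in Paris.
After move 1: Paris -> Lima. Sybil is in Lima.
After move 2: Lima -> Hanoi. Sybil is in Hanoi.
After move 3: Hanoi -> Dublin. Sybil is in Dublin.
After move 4: Dublin -> Hanoi. Sybil is in Hanoi.
After move 5: Hanoi -> Dublin. Sybil is in Dublin.
After move 6: Dublin -> Paris. Sybil is in Paris.

Answer: Paris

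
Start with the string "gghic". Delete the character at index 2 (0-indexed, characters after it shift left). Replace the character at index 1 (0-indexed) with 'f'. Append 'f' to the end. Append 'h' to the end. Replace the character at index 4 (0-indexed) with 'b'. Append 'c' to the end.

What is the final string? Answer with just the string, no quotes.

Applying each edit step by step:
Start: "gghic"
Op 1 (delete idx 2 = 'h'): "gghic" -> "ggic"
Op 2 (replace idx 1: 'g' -> 'f'): "ggic" -> "gfic"
Op 3 (append 'f'): "gfic" -> "gficf"
Op 4 (append 'h'): "gficf" -> "gficfh"
Op 5 (replace idx 4: 'f' -> 'b'): "gficfh" -> "gficbh"
Op 6 (append 'c'): "gficbh" -> "gficbhc"

Answer: gficbhc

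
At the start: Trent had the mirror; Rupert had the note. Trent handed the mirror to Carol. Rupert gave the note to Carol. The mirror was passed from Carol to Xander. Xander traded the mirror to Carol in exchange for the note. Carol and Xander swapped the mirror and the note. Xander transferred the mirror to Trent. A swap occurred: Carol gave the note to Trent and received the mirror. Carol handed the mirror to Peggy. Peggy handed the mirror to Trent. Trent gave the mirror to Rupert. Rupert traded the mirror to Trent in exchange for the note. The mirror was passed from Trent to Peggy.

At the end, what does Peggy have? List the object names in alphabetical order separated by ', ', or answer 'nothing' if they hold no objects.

Answer: mirror

Derivation:
Tracking all object holders:
Start: mirror:Trent, note:Rupert
Event 1 (give mirror: Trent -> Carol). State: mirror:Carol, note:Rupert
Event 2 (give note: Rupert -> Carol). State: mirror:Carol, note:Carol
Event 3 (give mirror: Carol -> Xander). State: mirror:Xander, note:Carol
Event 4 (swap mirror<->note: now mirror:Carol, note:Xander). State: mirror:Carol, note:Xander
Event 5 (swap mirror<->note: now mirror:Xander, note:Carol). State: mirror:Xander, note:Carol
Event 6 (give mirror: Xander -> Trent). State: mirror:Trent, note:Carol
Event 7 (swap note<->mirror: now note:Trent, mirror:Carol). State: mirror:Carol, note:Trent
Event 8 (give mirror: Carol -> Peggy). State: mirror:Peggy, note:Trent
Event 9 (give mirror: Peggy -> Trent). State: mirror:Trent, note:Trent
Event 10 (give mirror: Trent -> Rupert). State: mirror:Rupert, note:Trent
Event 11 (swap mirror<->note: now mirror:Trent, note:Rupert). State: mirror:Trent, note:Rupert
Event 12 (give mirror: Trent -> Peggy). State: mirror:Peggy, note:Rupert

Final state: mirror:Peggy, note:Rupert
Peggy holds: mirror.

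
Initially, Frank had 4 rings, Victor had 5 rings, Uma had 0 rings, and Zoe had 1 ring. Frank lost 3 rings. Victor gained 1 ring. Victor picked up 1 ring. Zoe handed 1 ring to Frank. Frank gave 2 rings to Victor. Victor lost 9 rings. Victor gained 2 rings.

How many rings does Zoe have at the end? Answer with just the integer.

Answer: 0

Derivation:
Tracking counts step by step:
Start: Frank=4, Victor=5, Uma=0, Zoe=1
Event 1 (Frank -3): Frank: 4 -> 1. State: Frank=1, Victor=5, Uma=0, Zoe=1
Event 2 (Victor +1): Victor: 5 -> 6. State: Frank=1, Victor=6, Uma=0, Zoe=1
Event 3 (Victor +1): Victor: 6 -> 7. State: Frank=1, Victor=7, Uma=0, Zoe=1
Event 4 (Zoe -> Frank, 1): Zoe: 1 -> 0, Frank: 1 -> 2. State: Frank=2, Victor=7, Uma=0, Zoe=0
Event 5 (Frank -> Victor, 2): Frank: 2 -> 0, Victor: 7 -> 9. State: Frank=0, Victor=9, Uma=0, Zoe=0
Event 6 (Victor -9): Victor: 9 -> 0. State: Frank=0, Victor=0, Uma=0, Zoe=0
Event 7 (Victor +2): Victor: 0 -> 2. State: Frank=0, Victor=2, Uma=0, Zoe=0

Zoe's final count: 0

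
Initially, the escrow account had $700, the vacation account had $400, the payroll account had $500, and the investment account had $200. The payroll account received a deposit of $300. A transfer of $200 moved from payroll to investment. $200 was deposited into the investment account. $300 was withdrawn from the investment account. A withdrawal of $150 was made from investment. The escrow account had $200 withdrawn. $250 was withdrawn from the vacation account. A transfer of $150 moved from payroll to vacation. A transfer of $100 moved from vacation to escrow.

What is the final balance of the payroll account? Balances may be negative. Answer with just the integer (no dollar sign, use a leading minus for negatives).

Tracking account balances step by step:
Start: escrow=700, vacation=400, payroll=500, investment=200
Event 1 (deposit 300 to payroll): payroll: 500 + 300 = 800. Balances: escrow=700, vacation=400, payroll=800, investment=200
Event 2 (transfer 200 payroll -> investment): payroll: 800 - 200 = 600, investment: 200 + 200 = 400. Balances: escrow=700, vacation=400, payroll=600, investment=400
Event 3 (deposit 200 to investment): investment: 400 + 200 = 600. Balances: escrow=700, vacation=400, payroll=600, investment=600
Event 4 (withdraw 300 from investment): investment: 600 - 300 = 300. Balances: escrow=700, vacation=400, payroll=600, investment=300
Event 5 (withdraw 150 from investment): investment: 300 - 150 = 150. Balances: escrow=700, vacation=400, payroll=600, investment=150
Event 6 (withdraw 200 from escrow): escrow: 700 - 200 = 500. Balances: escrow=500, vacation=400, payroll=600, investment=150
Event 7 (withdraw 250 from vacation): vacation: 400 - 250 = 150. Balances: escrow=500, vacation=150, payroll=600, investment=150
Event 8 (transfer 150 payroll -> vacation): payroll: 600 - 150 = 450, vacation: 150 + 150 = 300. Balances: escrow=500, vacation=300, payroll=450, investment=150
Event 9 (transfer 100 vacation -> escrow): vacation: 300 - 100 = 200, escrow: 500 + 100 = 600. Balances: escrow=600, vacation=200, payroll=450, investment=150

Final balance of payroll: 450

Answer: 450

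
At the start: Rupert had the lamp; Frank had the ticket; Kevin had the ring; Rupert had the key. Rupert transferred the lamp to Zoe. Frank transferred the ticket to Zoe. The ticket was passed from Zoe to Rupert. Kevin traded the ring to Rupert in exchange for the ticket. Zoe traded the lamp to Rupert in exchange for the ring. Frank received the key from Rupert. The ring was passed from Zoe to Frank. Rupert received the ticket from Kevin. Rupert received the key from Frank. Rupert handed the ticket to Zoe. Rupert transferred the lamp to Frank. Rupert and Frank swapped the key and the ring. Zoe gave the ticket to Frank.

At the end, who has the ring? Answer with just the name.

Answer: Rupert

Derivation:
Tracking all object holders:
Start: lamp:Rupert, ticket:Frank, ring:Kevin, key:Rupert
Event 1 (give lamp: Rupert -> Zoe). State: lamp:Zoe, ticket:Frank, ring:Kevin, key:Rupert
Event 2 (give ticket: Frank -> Zoe). State: lamp:Zoe, ticket:Zoe, ring:Kevin, key:Rupert
Event 3 (give ticket: Zoe -> Rupert). State: lamp:Zoe, ticket:Rupert, ring:Kevin, key:Rupert
Event 4 (swap ring<->ticket: now ring:Rupert, ticket:Kevin). State: lamp:Zoe, ticket:Kevin, ring:Rupert, key:Rupert
Event 5 (swap lamp<->ring: now lamp:Rupert, ring:Zoe). State: lamp:Rupert, ticket:Kevin, ring:Zoe, key:Rupert
Event 6 (give key: Rupert -> Frank). State: lamp:Rupert, ticket:Kevin, ring:Zoe, key:Frank
Event 7 (give ring: Zoe -> Frank). State: lamp:Rupert, ticket:Kevin, ring:Frank, key:Frank
Event 8 (give ticket: Kevin -> Rupert). State: lamp:Rupert, ticket:Rupert, ring:Frank, key:Frank
Event 9 (give key: Frank -> Rupert). State: lamp:Rupert, ticket:Rupert, ring:Frank, key:Rupert
Event 10 (give ticket: Rupert -> Zoe). State: lamp:Rupert, ticket:Zoe, ring:Frank, key:Rupert
Event 11 (give lamp: Rupert -> Frank). State: lamp:Frank, ticket:Zoe, ring:Frank, key:Rupert
Event 12 (swap key<->ring: now key:Frank, ring:Rupert). State: lamp:Frank, ticket:Zoe, ring:Rupert, key:Frank
Event 13 (give ticket: Zoe -> Frank). State: lamp:Frank, ticket:Frank, ring:Rupert, key:Frank

Final state: lamp:Frank, ticket:Frank, ring:Rupert, key:Frank
The ring is held by Rupert.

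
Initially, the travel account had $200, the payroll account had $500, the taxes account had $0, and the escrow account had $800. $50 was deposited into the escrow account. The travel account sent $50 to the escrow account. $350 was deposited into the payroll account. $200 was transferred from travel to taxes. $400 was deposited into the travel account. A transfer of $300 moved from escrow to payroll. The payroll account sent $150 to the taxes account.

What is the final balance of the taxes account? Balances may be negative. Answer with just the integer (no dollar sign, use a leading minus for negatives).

Answer: 350

Derivation:
Tracking account balances step by step:
Start: travel=200, payroll=500, taxes=0, escrow=800
Event 1 (deposit 50 to escrow): escrow: 800 + 50 = 850. Balances: travel=200, payroll=500, taxes=0, escrow=850
Event 2 (transfer 50 travel -> escrow): travel: 200 - 50 = 150, escrow: 850 + 50 = 900. Balances: travel=150, payroll=500, taxes=0, escrow=900
Event 3 (deposit 350 to payroll): payroll: 500 + 350 = 850. Balances: travel=150, payroll=850, taxes=0, escrow=900
Event 4 (transfer 200 travel -> taxes): travel: 150 - 200 = -50, taxes: 0 + 200 = 200. Balances: travel=-50, payroll=850, taxes=200, escrow=900
Event 5 (deposit 400 to travel): travel: -50 + 400 = 350. Balances: travel=350, payroll=850, taxes=200, escrow=900
Event 6 (transfer 300 escrow -> payroll): escrow: 900 - 300 = 600, payroll: 850 + 300 = 1150. Balances: travel=350, payroll=1150, taxes=200, escrow=600
Event 7 (transfer 150 payroll -> taxes): payroll: 1150 - 150 = 1000, taxes: 200 + 150 = 350. Balances: travel=350, payroll=1000, taxes=350, escrow=600

Final balance of taxes: 350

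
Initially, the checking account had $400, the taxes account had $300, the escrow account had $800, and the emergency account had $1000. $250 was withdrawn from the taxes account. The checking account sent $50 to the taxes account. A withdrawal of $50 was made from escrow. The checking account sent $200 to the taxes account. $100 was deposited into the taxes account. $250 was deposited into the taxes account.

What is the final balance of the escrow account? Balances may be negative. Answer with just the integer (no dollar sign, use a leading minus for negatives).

Tracking account balances step by step:
Start: checking=400, taxes=300, escrow=800, emergency=1000
Event 1 (withdraw 250 from taxes): taxes: 300 - 250 = 50. Balances: checking=400, taxes=50, escrow=800, emergency=1000
Event 2 (transfer 50 checking -> taxes): checking: 400 - 50 = 350, taxes: 50 + 50 = 100. Balances: checking=350, taxes=100, escrow=800, emergency=1000
Event 3 (withdraw 50 from escrow): escrow: 800 - 50 = 750. Balances: checking=350, taxes=100, escrow=750, emergency=1000
Event 4 (transfer 200 checking -> taxes): checking: 350 - 200 = 150, taxes: 100 + 200 = 300. Balances: checking=150, taxes=300, escrow=750, emergency=1000
Event 5 (deposit 100 to taxes): taxes: 300 + 100 = 400. Balances: checking=150, taxes=400, escrow=750, emergency=1000
Event 6 (deposit 250 to taxes): taxes: 400 + 250 = 650. Balances: checking=150, taxes=650, escrow=750, emergency=1000

Final balance of escrow: 750

Answer: 750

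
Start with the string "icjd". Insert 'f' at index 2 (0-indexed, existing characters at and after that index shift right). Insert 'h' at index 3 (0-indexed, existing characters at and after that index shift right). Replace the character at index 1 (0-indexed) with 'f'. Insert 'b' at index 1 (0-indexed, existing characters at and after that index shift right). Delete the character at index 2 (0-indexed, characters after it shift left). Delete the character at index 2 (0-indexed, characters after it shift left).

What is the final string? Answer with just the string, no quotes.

Answer: ibhjd

Derivation:
Applying each edit step by step:
Start: "icjd"
Op 1 (insert 'f' at idx 2): "icjd" -> "icfjd"
Op 2 (insert 'h' at idx 3): "icfjd" -> "icfhjd"
Op 3 (replace idx 1: 'c' -> 'f'): "icfhjd" -> "iffhjd"
Op 4 (insert 'b' at idx 1): "iffhjd" -> "ibffhjd"
Op 5 (delete idx 2 = 'f'): "ibffhjd" -> "ibfhjd"
Op 6 (delete idx 2 = 'f'): "ibfhjd" -> "ibhjd"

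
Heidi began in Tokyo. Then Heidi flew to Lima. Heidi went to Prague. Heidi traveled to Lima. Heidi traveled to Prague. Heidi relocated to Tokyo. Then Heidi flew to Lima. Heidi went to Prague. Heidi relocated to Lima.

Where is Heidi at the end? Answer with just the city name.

Tracking Heidi's location:
Start: Heidi is in Tokyo.
After move 1: Tokyo -> Lima. Heidi is in Lima.
After move 2: Lima -> Prague. Heidi is in Prague.
After move 3: Prague -> Lima. Heidi is in Lima.
After move 4: Lima -> Prague. Heidi is in Prague.
After move 5: Prague -> Tokyo. Heidi is in Tokyo.
After move 6: Tokyo -> Lima. Heidi is in Lima.
After move 7: Lima -> Prague. Heidi is in Prague.
After move 8: Prague -> Lima. Heidi is in Lima.

Answer: Lima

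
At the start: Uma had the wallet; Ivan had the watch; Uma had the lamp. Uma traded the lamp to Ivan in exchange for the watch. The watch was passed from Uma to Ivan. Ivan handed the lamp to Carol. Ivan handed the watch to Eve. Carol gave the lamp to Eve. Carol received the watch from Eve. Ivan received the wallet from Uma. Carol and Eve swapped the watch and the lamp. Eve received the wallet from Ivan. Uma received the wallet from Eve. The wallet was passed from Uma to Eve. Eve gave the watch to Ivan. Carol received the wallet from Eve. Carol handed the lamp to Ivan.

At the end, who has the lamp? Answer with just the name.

Answer: Ivan

Derivation:
Tracking all object holders:
Start: wallet:Uma, watch:Ivan, lamp:Uma
Event 1 (swap lamp<->watch: now lamp:Ivan, watch:Uma). State: wallet:Uma, watch:Uma, lamp:Ivan
Event 2 (give watch: Uma -> Ivan). State: wallet:Uma, watch:Ivan, lamp:Ivan
Event 3 (give lamp: Ivan -> Carol). State: wallet:Uma, watch:Ivan, lamp:Carol
Event 4 (give watch: Ivan -> Eve). State: wallet:Uma, watch:Eve, lamp:Carol
Event 5 (give lamp: Carol -> Eve). State: wallet:Uma, watch:Eve, lamp:Eve
Event 6 (give watch: Eve -> Carol). State: wallet:Uma, watch:Carol, lamp:Eve
Event 7 (give wallet: Uma -> Ivan). State: wallet:Ivan, watch:Carol, lamp:Eve
Event 8 (swap watch<->lamp: now watch:Eve, lamp:Carol). State: wallet:Ivan, watch:Eve, lamp:Carol
Event 9 (give wallet: Ivan -> Eve). State: wallet:Eve, watch:Eve, lamp:Carol
Event 10 (give wallet: Eve -> Uma). State: wallet:Uma, watch:Eve, lamp:Carol
Event 11 (give wallet: Uma -> Eve). State: wallet:Eve, watch:Eve, lamp:Carol
Event 12 (give watch: Eve -> Ivan). State: wallet:Eve, watch:Ivan, lamp:Carol
Event 13 (give wallet: Eve -> Carol). State: wallet:Carol, watch:Ivan, lamp:Carol
Event 14 (give lamp: Carol -> Ivan). State: wallet:Carol, watch:Ivan, lamp:Ivan

Final state: wallet:Carol, watch:Ivan, lamp:Ivan
The lamp is held by Ivan.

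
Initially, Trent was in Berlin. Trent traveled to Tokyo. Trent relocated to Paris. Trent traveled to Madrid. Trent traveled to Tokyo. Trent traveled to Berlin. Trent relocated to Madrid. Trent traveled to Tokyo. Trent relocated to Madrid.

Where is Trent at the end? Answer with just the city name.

Tracking Trent's location:
Start: Trent is in Berlin.
After move 1: Berlin -> Tokyo. Trent is in Tokyo.
After move 2: Tokyo -> Paris. Trent is in Paris.
After move 3: Paris -> Madrid. Trent is in Madrid.
After move 4: Madrid -> Tokyo. Trent is in Tokyo.
After move 5: Tokyo -> Berlin. Trent is in Berlin.
After move 6: Berlin -> Madrid. Trent is in Madrid.
After move 7: Madrid -> Tokyo. Trent is in Tokyo.
After move 8: Tokyo -> Madrid. Trent is in Madrid.

Answer: Madrid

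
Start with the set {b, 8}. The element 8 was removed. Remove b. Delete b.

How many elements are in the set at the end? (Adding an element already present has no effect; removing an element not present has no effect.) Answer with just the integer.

Answer: 0

Derivation:
Tracking the set through each operation:
Start: {8, b}
Event 1 (remove 8): removed. Set: {b}
Event 2 (remove b): removed. Set: {}
Event 3 (remove b): not present, no change. Set: {}

Final set: {} (size 0)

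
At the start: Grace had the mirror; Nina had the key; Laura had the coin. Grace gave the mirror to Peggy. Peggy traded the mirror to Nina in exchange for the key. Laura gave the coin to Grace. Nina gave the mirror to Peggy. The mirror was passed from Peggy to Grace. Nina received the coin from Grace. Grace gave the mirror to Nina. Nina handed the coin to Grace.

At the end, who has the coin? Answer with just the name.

Tracking all object holders:
Start: mirror:Grace, key:Nina, coin:Laura
Event 1 (give mirror: Grace -> Peggy). State: mirror:Peggy, key:Nina, coin:Laura
Event 2 (swap mirror<->key: now mirror:Nina, key:Peggy). State: mirror:Nina, key:Peggy, coin:Laura
Event 3 (give coin: Laura -> Grace). State: mirror:Nina, key:Peggy, coin:Grace
Event 4 (give mirror: Nina -> Peggy). State: mirror:Peggy, key:Peggy, coin:Grace
Event 5 (give mirror: Peggy -> Grace). State: mirror:Grace, key:Peggy, coin:Grace
Event 6 (give coin: Grace -> Nina). State: mirror:Grace, key:Peggy, coin:Nina
Event 7 (give mirror: Grace -> Nina). State: mirror:Nina, key:Peggy, coin:Nina
Event 8 (give coin: Nina -> Grace). State: mirror:Nina, key:Peggy, coin:Grace

Final state: mirror:Nina, key:Peggy, coin:Grace
The coin is held by Grace.

Answer: Grace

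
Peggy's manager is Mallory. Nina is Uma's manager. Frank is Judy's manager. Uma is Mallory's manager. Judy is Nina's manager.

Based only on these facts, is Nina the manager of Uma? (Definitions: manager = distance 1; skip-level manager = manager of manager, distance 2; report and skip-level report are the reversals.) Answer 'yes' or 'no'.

Answer: yes

Derivation:
Reconstructing the manager chain from the given facts:
  Frank -> Judy -> Nina -> Uma -> Mallory -> Peggy
(each arrow means 'manager of the next')
Positions in the chain (0 = top):
  position of Frank: 0
  position of Judy: 1
  position of Nina: 2
  position of Uma: 3
  position of Mallory: 4
  position of Peggy: 5

Nina is at position 2, Uma is at position 3; signed distance (j - i) = 1.
'manager' requires j - i = 1. Actual distance is 1, so the relation HOLDS.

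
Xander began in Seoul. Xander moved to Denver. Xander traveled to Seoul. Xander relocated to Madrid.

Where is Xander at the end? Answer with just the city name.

Tracking Xander's location:
Start: Xander is in Seoul.
After move 1: Seoul -> Denver. Xander is in Denver.
After move 2: Denver -> Seoul. Xander is in Seoul.
After move 3: Seoul -> Madrid. Xander is in Madrid.

Answer: Madrid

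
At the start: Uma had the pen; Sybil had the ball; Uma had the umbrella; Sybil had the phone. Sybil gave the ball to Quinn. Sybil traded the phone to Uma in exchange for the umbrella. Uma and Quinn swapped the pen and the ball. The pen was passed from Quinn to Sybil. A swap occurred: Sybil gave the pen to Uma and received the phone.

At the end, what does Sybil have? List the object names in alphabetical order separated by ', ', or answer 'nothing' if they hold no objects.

Answer: phone, umbrella

Derivation:
Tracking all object holders:
Start: pen:Uma, ball:Sybil, umbrella:Uma, phone:Sybil
Event 1 (give ball: Sybil -> Quinn). State: pen:Uma, ball:Quinn, umbrella:Uma, phone:Sybil
Event 2 (swap phone<->umbrella: now phone:Uma, umbrella:Sybil). State: pen:Uma, ball:Quinn, umbrella:Sybil, phone:Uma
Event 3 (swap pen<->ball: now pen:Quinn, ball:Uma). State: pen:Quinn, ball:Uma, umbrella:Sybil, phone:Uma
Event 4 (give pen: Quinn -> Sybil). State: pen:Sybil, ball:Uma, umbrella:Sybil, phone:Uma
Event 5 (swap pen<->phone: now pen:Uma, phone:Sybil). State: pen:Uma, ball:Uma, umbrella:Sybil, phone:Sybil

Final state: pen:Uma, ball:Uma, umbrella:Sybil, phone:Sybil
Sybil holds: phone, umbrella.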